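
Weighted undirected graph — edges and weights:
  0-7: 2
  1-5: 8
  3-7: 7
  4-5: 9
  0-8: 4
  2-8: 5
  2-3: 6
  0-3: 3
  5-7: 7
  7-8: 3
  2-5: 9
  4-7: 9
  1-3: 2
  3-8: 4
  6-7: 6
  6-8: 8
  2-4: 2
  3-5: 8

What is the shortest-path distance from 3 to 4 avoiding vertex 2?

14

Checking several routes:
3 → 0 → 7 → 4: 3 + 2 + 9 = 14
3 → 7 → 4: 7 + 9 = 16
3 → 5 → 4: 8 + 9 = 17
3 → 8 → 7 → 4: 4 + 3 + 9 = 16
Best route has total 14.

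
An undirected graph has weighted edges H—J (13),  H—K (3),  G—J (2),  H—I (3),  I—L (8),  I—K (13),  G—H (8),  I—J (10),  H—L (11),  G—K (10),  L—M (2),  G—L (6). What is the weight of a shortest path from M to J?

Some routes from M to J:
M→L→H→G→J: 2 + 11 + 8 + 2 = 23
M→L→I→H→G→J: 2 + 8 + 3 + 8 + 2 = 23
M→L→G→J: 2 + 6 + 2 = 10
M→L→I→J: 2 + 8 + 10 = 20
M→L→I→H→J: 2 + 8 + 3 + 13 = 26
Best route has total 10.

10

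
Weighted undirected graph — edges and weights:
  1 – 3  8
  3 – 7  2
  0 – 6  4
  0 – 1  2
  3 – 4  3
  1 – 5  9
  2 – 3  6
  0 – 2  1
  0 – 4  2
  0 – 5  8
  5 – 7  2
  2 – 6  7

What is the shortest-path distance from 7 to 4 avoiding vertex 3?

12

Candidate routes:
7-5-1-0-4: 2 + 9 + 2 + 2 = 15
7-5-0-4: 2 + 8 + 2 = 12
The minimum is 12.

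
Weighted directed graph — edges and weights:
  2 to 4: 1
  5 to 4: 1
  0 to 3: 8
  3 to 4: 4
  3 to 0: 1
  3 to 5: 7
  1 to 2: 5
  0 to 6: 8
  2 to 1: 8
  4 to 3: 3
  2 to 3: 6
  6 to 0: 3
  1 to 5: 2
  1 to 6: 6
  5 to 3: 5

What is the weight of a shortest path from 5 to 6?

13

Candidate routes:
5 - 4 - 3 - 0 - 6: 1 + 3 + 1 + 8 = 13
5 - 3 - 0 - 6: 5 + 1 + 8 = 14
The minimum is 13.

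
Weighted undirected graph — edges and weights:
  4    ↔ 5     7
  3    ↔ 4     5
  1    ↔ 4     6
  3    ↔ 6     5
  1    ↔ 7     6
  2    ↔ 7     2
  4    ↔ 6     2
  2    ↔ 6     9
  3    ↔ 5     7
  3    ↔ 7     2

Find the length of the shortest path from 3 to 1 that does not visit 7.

11

Candidate routes:
3→6→4→1: 5 + 2 + 6 = 13
3→4→1: 5 + 6 = 11
3→5→4→1: 7 + 7 + 6 = 20
Best route has total 11.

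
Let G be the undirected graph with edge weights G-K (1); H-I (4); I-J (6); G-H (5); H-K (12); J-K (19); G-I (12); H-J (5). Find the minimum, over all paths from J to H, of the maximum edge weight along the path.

A few of the J→H routes:
J -> I -> G -> K -> H: max(6, 12, 1, 12) = 12
J -> H: max(5) = 5
J -> I -> G -> H: max(6, 12, 5) = 12
J -> I -> H: max(6, 4) = 6
Best route has worst link 5.

5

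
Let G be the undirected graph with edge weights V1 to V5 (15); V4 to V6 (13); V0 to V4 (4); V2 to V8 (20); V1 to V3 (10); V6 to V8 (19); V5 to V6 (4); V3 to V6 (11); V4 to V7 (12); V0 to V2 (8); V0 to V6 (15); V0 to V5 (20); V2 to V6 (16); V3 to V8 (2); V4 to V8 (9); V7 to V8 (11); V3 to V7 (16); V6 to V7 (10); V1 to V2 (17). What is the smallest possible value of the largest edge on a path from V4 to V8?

A few of the V4→V8 routes:
V4→V8: max(9) = 9
V4→V7→V6→V3→V8: max(12, 10, 11, 2) = 12
V4→V7→V8: max(12, 11) = 12
V4→V6→V7→V8: max(13, 10, 11) = 13
The minimum achievable maximum is 9.

9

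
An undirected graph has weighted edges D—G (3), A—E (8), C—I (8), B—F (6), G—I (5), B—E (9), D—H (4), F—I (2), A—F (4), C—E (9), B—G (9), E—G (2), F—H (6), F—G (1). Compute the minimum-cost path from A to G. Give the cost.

Comparing a few candidate routes:
A -> F -> I -> G: 4 + 2 + 5 = 11
A -> F -> H -> D -> G: 4 + 6 + 4 + 3 = 17
A -> F -> G: 4 + 1 = 5
A -> E -> G: 8 + 2 = 10
Shortest: 5.

5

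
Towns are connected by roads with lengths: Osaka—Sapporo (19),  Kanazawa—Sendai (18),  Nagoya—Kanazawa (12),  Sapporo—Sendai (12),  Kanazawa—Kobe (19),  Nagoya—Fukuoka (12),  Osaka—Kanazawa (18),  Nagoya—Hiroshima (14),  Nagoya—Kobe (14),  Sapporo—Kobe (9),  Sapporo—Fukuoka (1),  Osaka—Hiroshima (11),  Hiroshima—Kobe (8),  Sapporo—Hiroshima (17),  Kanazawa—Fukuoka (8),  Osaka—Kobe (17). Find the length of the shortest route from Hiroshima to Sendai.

A few of the Hiroshima→Sendai routes:
Hiroshima-Sapporo-Sendai: 17 + 12 = 29
Hiroshima-Kobe-Sapporo-Sendai: 8 + 9 + 12 = 29
Hiroshima-Nagoya-Fukuoka-Sapporo-Sendai: 14 + 12 + 1 + 12 = 39
Shortest: 29.

29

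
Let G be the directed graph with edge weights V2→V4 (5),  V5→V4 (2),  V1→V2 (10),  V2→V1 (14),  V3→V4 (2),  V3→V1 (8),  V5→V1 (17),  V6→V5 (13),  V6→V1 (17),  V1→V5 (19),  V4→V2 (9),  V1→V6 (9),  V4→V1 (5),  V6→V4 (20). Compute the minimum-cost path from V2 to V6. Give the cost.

Candidate routes:
V2-V4-V1-V6: 5 + 5 + 9 = 19
V2-V1-V6: 14 + 9 = 23
The minimum is 19.

19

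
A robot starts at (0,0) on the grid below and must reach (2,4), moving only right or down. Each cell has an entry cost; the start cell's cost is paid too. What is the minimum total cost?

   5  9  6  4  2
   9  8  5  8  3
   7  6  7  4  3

32

Cheapest: (0,0) → (0,1) → (0,2) → (0,3) → (0,4) → (1,4) → (2,4)
  5 + 9 + 6 + 4 + 2 + 3 + 3 = 32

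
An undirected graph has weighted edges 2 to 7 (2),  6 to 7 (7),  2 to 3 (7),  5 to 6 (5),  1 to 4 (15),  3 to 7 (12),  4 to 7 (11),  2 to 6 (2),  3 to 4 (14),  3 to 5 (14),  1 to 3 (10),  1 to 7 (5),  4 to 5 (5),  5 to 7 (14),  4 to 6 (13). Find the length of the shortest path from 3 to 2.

7

Checking several routes:
3-1-7-2: 10 + 5 + 2 = 17
3-7-2: 12 + 2 = 14
3-2: 7
3-7-6-2: 12 + 7 + 2 = 21
The minimum is 7.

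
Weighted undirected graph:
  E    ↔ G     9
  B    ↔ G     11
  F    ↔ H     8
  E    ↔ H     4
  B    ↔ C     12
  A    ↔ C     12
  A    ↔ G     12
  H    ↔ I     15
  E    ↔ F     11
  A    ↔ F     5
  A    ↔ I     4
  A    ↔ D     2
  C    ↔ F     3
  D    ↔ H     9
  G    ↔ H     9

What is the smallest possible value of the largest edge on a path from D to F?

5

Checking several routes:
D - H - F: max(9, 8) = 9
D - H - E - F: max(9, 4, 11) = 11
D - A - F: max(2, 5) = 5
D - H - G - E - F: max(9, 9, 9, 11) = 11
Best route has worst link 5.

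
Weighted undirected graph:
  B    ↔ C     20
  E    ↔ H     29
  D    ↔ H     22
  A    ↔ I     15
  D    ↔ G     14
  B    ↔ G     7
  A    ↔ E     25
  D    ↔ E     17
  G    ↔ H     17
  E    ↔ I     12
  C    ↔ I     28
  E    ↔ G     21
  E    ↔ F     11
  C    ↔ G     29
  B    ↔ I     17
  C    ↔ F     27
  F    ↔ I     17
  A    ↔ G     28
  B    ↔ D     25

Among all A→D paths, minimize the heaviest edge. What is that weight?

Some routes from A to D:
A → I → F → E → G → D: max(15, 17, 11, 21, 14) = 21
A → I → E → G → D: max(15, 12, 21, 14) = 21
A → I → F → E → D: max(15, 17, 11, 17) = 17
A → I → B → G → E → D: max(15, 17, 7, 21, 17) = 21
A → I → E → D: max(15, 12, 17) = 17
A → I → B → G → D: max(15, 17, 7, 14) = 17
Best route has worst link 17.

17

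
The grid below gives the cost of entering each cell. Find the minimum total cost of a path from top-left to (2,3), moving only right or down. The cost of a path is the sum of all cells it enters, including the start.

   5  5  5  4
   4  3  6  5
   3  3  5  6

Path (0,0) (1,0) (1,1) (2,1) (2,2) (2,3): 5 + 4 + 3 + 3 + 5 + 6 = 26.
For comparison, the top-then-right route costs 30.

26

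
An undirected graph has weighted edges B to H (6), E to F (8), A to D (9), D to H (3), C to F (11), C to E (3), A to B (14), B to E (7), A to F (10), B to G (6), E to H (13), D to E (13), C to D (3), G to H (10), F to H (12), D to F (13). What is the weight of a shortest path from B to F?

15

A few of the B→F routes:
B→E→F: 7 + 8 = 15
B→H→F: 6 + 12 = 18
B→E→C→F: 7 + 3 + 11 = 21
B→H→D→F: 6 + 3 + 13 = 22
B→H→D→C→E→F: 6 + 3 + 3 + 3 + 8 = 23
Best route has total 15.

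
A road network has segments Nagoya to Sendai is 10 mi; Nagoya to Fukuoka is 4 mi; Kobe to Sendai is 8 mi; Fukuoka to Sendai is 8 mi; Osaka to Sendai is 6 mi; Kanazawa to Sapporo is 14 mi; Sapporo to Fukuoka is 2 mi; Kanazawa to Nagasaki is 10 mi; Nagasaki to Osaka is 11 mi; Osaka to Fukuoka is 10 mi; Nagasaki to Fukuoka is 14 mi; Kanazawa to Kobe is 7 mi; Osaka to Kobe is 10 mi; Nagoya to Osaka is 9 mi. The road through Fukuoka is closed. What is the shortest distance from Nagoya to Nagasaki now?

Checking several routes:
Nagoya → Sendai → Kobe → Kanazawa → Nagasaki: 10 + 8 + 7 + 10 = 35
Nagoya → Sendai → Osaka → Nagasaki: 10 + 6 + 11 = 27
Nagoya → Osaka → Kobe → Kanazawa → Nagasaki: 9 + 10 + 7 + 10 = 36
Nagoya → Osaka → Nagasaki: 9 + 11 = 20
The minimum is 20 mi.

20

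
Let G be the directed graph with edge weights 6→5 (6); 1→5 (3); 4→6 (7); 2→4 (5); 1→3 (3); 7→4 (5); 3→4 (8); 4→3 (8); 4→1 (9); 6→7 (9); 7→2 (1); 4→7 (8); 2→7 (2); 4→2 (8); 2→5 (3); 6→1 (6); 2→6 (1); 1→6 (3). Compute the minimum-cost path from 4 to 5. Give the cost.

11

Some routes from 4 to 5:
4 -> 7 -> 2 -> 5: 8 + 1 + 3 = 12
4 -> 1 -> 5: 9 + 3 = 12
4 -> 2 -> 5: 8 + 3 = 11
4 -> 6 -> 5: 7 + 6 = 13
The minimum is 11.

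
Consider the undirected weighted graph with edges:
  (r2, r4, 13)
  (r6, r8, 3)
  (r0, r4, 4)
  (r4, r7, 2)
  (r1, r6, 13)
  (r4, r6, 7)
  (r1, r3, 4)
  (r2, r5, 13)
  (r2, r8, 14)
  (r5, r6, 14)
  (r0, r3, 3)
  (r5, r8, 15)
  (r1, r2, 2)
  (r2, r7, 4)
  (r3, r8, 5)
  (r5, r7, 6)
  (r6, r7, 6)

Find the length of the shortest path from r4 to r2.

6

Some routes from r4 to r2:
r4 - r7 - r5 - r2: 2 + 6 + 13 = 21
r4 - r6 - r8 - r3 - r1 - r2: 7 + 3 + 5 + 4 + 2 = 21
r4 - r6 - r7 - r2: 7 + 6 + 4 = 17
r4 - r7 - r2: 2 + 4 = 6
r4 - r0 - r3 - r1 - r2: 4 + 3 + 4 + 2 = 13
r4 - r2: 13
Best route has total 6.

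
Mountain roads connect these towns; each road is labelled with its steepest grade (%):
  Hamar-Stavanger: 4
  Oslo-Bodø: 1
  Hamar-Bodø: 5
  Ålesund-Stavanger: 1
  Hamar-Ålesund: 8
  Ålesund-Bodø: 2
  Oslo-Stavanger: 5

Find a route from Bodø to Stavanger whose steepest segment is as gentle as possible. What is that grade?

2

A few of the Bodø→Stavanger routes:
Bodø -> Hamar -> Ålesund -> Stavanger: max(5, 8, 1) = 8
Bodø -> Hamar -> Stavanger: max(5, 4) = 5
Bodø -> Ålesund -> Stavanger: max(2, 1) = 2
Bodø -> Oslo -> Stavanger: max(1, 5) = 5
Smallest bottleneck: 2%.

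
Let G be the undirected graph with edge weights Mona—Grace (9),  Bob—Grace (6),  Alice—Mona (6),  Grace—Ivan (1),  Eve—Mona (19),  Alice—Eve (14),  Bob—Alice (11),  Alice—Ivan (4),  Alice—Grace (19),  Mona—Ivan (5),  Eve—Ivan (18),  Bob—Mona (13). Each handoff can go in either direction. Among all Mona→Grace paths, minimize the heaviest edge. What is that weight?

5

A few of the Mona→Grace routes:
Mona → Ivan → Alice → Bob → Grace: max(5, 4, 11, 6) = 11
Mona → Grace: max(9) = 9
Mona → Ivan → Grace: max(5, 1) = 5
Mona → Alice → Ivan → Grace: max(6, 4, 1) = 6
The minimum achievable maximum is 5.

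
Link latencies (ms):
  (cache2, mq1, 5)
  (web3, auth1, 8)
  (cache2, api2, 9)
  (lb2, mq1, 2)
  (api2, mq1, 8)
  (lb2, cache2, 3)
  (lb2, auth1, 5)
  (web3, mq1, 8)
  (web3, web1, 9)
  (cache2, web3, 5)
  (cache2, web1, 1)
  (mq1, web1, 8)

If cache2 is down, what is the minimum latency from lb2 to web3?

10

Routes from lb2 to web3 avoiding cache2:
lb2→mq1→web1→web3: 2 + 8 + 9 = 19
lb2→mq1→web3: 2 + 8 = 10
lb2→auth1→web3: 5 + 8 = 13
Best route has total 10 ms.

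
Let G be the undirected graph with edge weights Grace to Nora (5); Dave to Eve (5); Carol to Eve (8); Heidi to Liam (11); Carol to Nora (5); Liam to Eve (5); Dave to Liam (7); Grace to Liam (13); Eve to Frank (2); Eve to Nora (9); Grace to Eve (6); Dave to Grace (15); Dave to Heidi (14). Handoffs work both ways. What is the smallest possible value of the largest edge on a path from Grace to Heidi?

Some routes from Grace to Heidi:
Grace - Nora - Carol - Eve - Liam - Heidi: max(5, 5, 8, 5, 11) = 11
Grace - Nora - Eve - Liam - Heidi: max(5, 9, 5, 11) = 11
Grace - Nora - Eve - Dave - Liam - Heidi: max(5, 9, 5, 7, 11) = 11
Grace - Nora - Carol - Eve - Dave - Liam - Heidi: max(5, 5, 8, 5, 7, 11) = 11
Grace - Eve - Dave - Liam - Heidi: max(6, 5, 7, 11) = 11
Grace - Eve - Liam - Heidi: max(6, 5, 11) = 11
The minimum achievable maximum is 11.

11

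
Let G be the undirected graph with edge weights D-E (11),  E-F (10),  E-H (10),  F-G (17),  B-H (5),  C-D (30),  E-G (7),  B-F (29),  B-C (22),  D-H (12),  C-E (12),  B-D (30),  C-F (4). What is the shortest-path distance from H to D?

Checking several routes:
H - B - C - F - E - D: 5 + 22 + 4 + 10 + 11 = 52
H - E - D: 10 + 11 = 21
H - D: 12
H - B - C - E - D: 5 + 22 + 12 + 11 = 50
H - B - D: 5 + 30 = 35
Best route has total 12.

12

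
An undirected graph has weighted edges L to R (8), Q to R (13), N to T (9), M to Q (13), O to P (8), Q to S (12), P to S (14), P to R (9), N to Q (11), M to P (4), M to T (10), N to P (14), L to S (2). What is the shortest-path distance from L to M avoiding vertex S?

21

Some routes from L to M avoiding S:
L → R → P → N → T → M: 8 + 9 + 14 + 9 + 10 = 50
L → R → Q → N → T → M: 8 + 13 + 11 + 9 + 10 = 51
L → R → P → M: 8 + 9 + 4 = 21
L → R → Q → N → P → M: 8 + 13 + 11 + 14 + 4 = 50
L → R → Q → M: 8 + 13 + 13 = 34
The minimum is 21.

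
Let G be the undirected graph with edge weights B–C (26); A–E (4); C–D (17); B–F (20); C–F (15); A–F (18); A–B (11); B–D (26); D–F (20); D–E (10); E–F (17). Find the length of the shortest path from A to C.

31

Checking several routes:
A→E→D→C: 4 + 10 + 17 = 31
A→B→F→C: 11 + 20 + 15 = 46
A→F→C: 18 + 15 = 33
A→B→C: 11 + 26 = 37
A→E→D→F→C: 4 + 10 + 20 + 15 = 49
A→E→F→C: 4 + 17 + 15 = 36
Best route has total 31.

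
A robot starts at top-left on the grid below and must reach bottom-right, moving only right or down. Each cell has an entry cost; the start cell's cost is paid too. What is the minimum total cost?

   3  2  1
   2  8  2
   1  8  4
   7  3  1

13

One optimal route is r0c0 → r0c1 → r0c2 → r1c2 → r2c2 → r3c2.
Its cost is 3 + 2 + 1 + 2 + 4 + 1 = 13.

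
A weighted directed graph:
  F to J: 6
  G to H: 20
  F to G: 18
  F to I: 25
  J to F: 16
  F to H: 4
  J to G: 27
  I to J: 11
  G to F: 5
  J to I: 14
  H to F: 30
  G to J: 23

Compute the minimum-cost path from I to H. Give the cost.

Paths from I to H:
I - J - G - F - H: 11 + 27 + 5 + 4 = 47
I - J - G - H: 11 + 27 + 20 = 58
I - J - F - G - H: 11 + 16 + 18 + 20 = 65
I - J - F - H: 11 + 16 + 4 = 31
The minimum is 31.

31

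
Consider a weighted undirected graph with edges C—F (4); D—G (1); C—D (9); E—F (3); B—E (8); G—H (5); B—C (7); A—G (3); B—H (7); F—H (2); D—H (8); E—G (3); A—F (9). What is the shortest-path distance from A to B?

Checking several routes:
A → G → E → B: 3 + 3 + 8 = 14
A → G → E → F → H → B: 3 + 3 + 3 + 2 + 7 = 18
A → G → H → B: 3 + 5 + 7 = 15
A → F → H → B: 9 + 2 + 7 = 18
Best route has total 14.

14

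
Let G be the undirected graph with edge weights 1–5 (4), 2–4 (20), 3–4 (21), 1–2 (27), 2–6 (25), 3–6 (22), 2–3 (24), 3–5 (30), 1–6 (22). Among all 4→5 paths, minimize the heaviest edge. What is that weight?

Checking several routes:
4 → 2 → 6 → 1 → 5: max(20, 25, 22, 4) = 25
4 → 3 → 2 → 6 → 1 → 5: max(21, 24, 25, 22, 4) = 25
4 → 3 → 6 → 1 → 5: max(21, 22, 22, 4) = 22
4 → 2 → 3 → 6 → 1 → 5: max(20, 24, 22, 22, 4) = 24
The minimum achievable maximum is 22.

22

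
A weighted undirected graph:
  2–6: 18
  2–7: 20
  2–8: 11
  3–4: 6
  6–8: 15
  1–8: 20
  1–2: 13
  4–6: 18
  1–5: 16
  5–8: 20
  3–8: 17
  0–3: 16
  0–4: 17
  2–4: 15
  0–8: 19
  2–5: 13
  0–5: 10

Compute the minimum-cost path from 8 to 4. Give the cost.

23

Comparing a few candidate routes:
8 -> 2 -> 4: 11 + 15 = 26
8 -> 0 -> 3 -> 4: 19 + 16 + 6 = 41
8 -> 3 -> 4: 17 + 6 = 23
8 -> 0 -> 4: 19 + 17 = 36
8 -> 6 -> 4: 15 + 18 = 33
Shortest: 23.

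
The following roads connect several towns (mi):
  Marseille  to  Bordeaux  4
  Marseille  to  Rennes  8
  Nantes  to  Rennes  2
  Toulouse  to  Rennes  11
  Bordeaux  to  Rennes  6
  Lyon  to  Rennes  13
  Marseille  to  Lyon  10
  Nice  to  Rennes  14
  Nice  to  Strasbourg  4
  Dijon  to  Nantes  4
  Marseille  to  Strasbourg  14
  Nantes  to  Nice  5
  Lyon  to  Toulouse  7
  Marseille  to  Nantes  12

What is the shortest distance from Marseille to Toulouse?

17

Comparing a few candidate routes:
Marseille→Bordeaux→Rennes→Toulouse: 4 + 6 + 11 = 21
Marseille→Lyon→Toulouse: 10 + 7 = 17
Marseille→Rennes→Toulouse: 8 + 11 = 19
Best route has total 17 mi.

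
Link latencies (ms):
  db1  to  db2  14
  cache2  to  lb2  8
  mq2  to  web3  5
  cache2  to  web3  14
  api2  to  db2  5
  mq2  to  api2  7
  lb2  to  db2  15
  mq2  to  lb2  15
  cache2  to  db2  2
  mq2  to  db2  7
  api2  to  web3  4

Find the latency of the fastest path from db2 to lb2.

10

A few of the db2→lb2 routes:
db2 → lb2: 15
db2 → api2 → mq2 → lb2: 5 + 7 + 15 = 27
db2 → mq2 → lb2: 7 + 15 = 22
db2 → api2 → web3 → mq2 → lb2: 5 + 4 + 5 + 15 = 29
db2 → cache2 → lb2: 2 + 8 = 10
The minimum is 10 ms.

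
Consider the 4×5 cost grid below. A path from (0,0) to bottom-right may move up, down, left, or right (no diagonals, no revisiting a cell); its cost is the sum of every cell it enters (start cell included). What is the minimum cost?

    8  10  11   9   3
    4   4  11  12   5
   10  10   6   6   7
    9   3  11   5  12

55

Path (0,0) → (1,0) → (1,1) → (2,1) → (2,2) → (2,3) → (3,3) → (3,4): 8 + 4 + 4 + 10 + 6 + 6 + 5 + 12 = 55.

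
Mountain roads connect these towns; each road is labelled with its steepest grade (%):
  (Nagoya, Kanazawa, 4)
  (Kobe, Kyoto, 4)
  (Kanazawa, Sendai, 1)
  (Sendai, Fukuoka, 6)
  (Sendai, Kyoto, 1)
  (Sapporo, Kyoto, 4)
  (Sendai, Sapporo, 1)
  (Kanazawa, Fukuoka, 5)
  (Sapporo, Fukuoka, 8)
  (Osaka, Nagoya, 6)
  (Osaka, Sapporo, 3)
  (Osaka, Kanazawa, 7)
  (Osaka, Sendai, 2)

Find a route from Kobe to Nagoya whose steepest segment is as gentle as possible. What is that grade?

4

Comparing a few candidate routes:
Kobe - Kyoto - Sapporo - Osaka - Sendai - Kanazawa - Nagoya: max(4, 4, 3, 2, 1, 4) = 4
Kobe - Kyoto - Sendai - Osaka - Nagoya: max(4, 1, 2, 6) = 6
Kobe - Kyoto - Sendai - Kanazawa - Nagoya: max(4, 1, 1, 4) = 4
Kobe - Kyoto - Sapporo - Sendai - Kanazawa - Nagoya: max(4, 4, 1, 1, 4) = 4
Kobe - Kyoto - Sendai - Sapporo - Osaka - Nagoya: max(4, 1, 1, 3, 6) = 6
The minimum achievable maximum is 4%.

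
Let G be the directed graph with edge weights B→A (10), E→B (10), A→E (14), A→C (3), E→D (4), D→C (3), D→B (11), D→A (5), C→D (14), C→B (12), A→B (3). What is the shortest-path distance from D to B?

8

Routes from D to B:
D - A - C - B: 5 + 3 + 12 = 20
D - A - E - B: 5 + 14 + 10 = 29
D - B: 11
D - A - B: 5 + 3 = 8
D - C - B: 3 + 12 = 15
Shortest: 8.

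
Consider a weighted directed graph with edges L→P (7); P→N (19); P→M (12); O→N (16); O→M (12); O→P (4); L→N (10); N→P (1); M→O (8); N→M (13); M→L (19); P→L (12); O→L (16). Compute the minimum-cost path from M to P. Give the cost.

12

A few of the M→P routes:
M - O - N - P: 8 + 16 + 1 = 25
M - L - P: 19 + 7 = 26
M - O - P: 8 + 4 = 12
The minimum is 12.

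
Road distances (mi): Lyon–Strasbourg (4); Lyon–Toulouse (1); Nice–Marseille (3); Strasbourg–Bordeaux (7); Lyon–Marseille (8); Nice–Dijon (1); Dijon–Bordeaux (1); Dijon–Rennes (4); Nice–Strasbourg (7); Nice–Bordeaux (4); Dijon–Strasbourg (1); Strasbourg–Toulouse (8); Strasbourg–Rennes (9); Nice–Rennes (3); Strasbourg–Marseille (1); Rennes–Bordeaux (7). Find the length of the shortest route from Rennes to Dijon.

Some routes from Rennes to Dijon:
Rennes → Dijon: 4
Rennes → Bordeaux → Dijon: 7 + 1 = 8
Rennes → Nice → Dijon: 3 + 1 = 4
The minimum is 4 mi.

4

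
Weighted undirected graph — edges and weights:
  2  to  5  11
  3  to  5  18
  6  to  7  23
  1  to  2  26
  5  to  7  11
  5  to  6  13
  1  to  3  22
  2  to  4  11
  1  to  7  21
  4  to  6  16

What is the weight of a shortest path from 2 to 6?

24

A few of the 2→6 routes:
2 -> 4 -> 6: 11 + 16 = 27
2 -> 1 -> 7 -> 6: 26 + 21 + 23 = 70
2 -> 5 -> 6: 11 + 13 = 24
2 -> 5 -> 7 -> 6: 11 + 11 + 23 = 45
2 -> 1 -> 7 -> 5 -> 6: 26 + 21 + 11 + 13 = 71
The minimum is 24.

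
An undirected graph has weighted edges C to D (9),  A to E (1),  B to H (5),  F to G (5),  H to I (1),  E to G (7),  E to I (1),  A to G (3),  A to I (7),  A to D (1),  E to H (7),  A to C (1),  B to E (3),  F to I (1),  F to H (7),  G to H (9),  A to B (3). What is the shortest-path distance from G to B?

6

Some routes from G to B:
G - E - B: 7 + 3 = 10
G - A - E - B: 3 + 1 + 3 = 7
G - A - B: 3 + 3 = 6
The minimum is 6.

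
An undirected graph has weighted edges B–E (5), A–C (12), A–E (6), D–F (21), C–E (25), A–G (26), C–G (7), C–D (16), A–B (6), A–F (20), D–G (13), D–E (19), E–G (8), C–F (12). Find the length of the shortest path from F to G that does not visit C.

A few of the F→G routes:
F - A - E - G: 20 + 6 + 8 = 34
F - D - G: 21 + 13 = 34
F - A - B - E - G: 20 + 6 + 5 + 8 = 39
F - A - E - D - G: 20 + 6 + 19 + 13 = 58
F - A - G: 20 + 26 = 46
F - D - E - G: 21 + 19 + 8 = 48
Shortest: 34.

34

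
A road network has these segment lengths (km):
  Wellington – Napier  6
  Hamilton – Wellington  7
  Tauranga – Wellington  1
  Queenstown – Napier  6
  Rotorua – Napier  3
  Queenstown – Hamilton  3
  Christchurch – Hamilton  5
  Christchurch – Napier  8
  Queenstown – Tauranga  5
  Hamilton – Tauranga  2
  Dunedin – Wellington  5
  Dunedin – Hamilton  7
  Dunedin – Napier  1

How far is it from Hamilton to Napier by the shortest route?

8

Checking several routes:
Hamilton -> Tauranga -> Wellington -> Dunedin -> Napier: 2 + 1 + 5 + 1 = 9
Hamilton -> Tauranga -> Wellington -> Napier: 2 + 1 + 6 = 9
Hamilton -> Tauranga -> Queenstown -> Napier: 2 + 5 + 6 = 13
Hamilton -> Queenstown -> Napier: 3 + 6 = 9
Hamilton -> Dunedin -> Napier: 7 + 1 = 8
The minimum is 8 km.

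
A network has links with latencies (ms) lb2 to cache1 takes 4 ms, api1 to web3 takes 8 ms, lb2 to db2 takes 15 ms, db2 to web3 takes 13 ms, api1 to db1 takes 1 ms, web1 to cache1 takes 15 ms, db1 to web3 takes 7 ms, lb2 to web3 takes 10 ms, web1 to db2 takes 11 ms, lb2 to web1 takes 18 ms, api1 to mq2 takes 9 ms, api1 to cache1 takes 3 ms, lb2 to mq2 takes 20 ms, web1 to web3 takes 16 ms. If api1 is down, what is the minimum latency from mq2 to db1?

37

A few of the mq2→db1 routes:
mq2 → lb2 → web3 → db1: 20 + 10 + 7 = 37
mq2 → lb2 → web1 → web3 → db1: 20 + 18 + 16 + 7 = 61
mq2 → lb2 → db2 → web3 → db1: 20 + 15 + 13 + 7 = 55
Best route has total 37 ms.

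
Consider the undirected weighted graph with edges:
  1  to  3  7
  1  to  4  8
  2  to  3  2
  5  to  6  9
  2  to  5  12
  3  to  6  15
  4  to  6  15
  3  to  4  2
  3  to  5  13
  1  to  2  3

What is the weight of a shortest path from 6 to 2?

Some routes from 6 to 2:
6→3→2: 15 + 2 = 17
6→4→3→2: 15 + 2 + 2 = 19
6→5→2: 9 + 12 = 21
6→5→3→2: 9 + 13 + 2 = 24
Best route has total 17.

17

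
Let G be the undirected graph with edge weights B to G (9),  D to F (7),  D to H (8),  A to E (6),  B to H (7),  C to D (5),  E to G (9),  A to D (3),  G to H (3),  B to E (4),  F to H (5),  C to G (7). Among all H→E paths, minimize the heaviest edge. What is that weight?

7

Comparing a few candidate routes:
H - B - E: max(7, 4) = 7
H - B - G - C - D - A - E: max(7, 9, 7, 5, 3, 6) = 9
H - B - G - E: max(7, 9, 9) = 9
H - F - D - A - E: max(5, 7, 3, 6) = 7
H - G - C - D - A - E: max(3, 7, 5, 3, 6) = 7
H - D - A - E: max(8, 3, 6) = 8
The minimum achievable maximum is 7.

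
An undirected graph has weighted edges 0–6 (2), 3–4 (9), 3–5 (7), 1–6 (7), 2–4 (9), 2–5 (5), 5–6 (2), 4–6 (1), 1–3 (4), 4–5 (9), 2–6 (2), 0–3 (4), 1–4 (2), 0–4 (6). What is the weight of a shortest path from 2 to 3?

8

A few of the 2→3 routes:
2 -> 6 -> 4 -> 1 -> 3: 2 + 1 + 2 + 4 = 9
2 -> 6 -> 1 -> 3: 2 + 7 + 4 = 13
2 -> 6 -> 4 -> 3: 2 + 1 + 9 = 12
2 -> 6 -> 5 -> 3: 2 + 2 + 7 = 11
2 -> 6 -> 0 -> 3: 2 + 2 + 4 = 8
2 -> 5 -> 3: 5 + 7 = 12
Shortest: 8.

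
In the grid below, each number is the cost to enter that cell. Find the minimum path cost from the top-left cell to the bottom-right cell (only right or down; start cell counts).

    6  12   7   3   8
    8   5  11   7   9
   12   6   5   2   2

34

One optimal route is [0,0] -> [1,0] -> [1,1] -> [2,1] -> [2,2] -> [2,3] -> [2,4].
Its cost is 6 + 8 + 5 + 6 + 5 + 2 + 2 = 34.
For comparison, the top-then-right route costs 47.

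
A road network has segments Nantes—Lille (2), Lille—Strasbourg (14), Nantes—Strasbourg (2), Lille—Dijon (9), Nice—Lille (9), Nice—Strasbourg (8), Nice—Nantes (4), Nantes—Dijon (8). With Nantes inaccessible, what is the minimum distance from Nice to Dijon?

Paths from Nice to Dijon avoiding Nantes:
Nice→Lille→Dijon: 9 + 9 = 18
Nice→Strasbourg→Lille→Dijon: 8 + 14 + 9 = 31
Shortest: 18.

18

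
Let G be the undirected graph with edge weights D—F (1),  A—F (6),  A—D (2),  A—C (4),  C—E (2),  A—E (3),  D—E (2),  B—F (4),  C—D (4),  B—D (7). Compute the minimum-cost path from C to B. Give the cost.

Some routes from C to B:
C -> E -> D -> B: 2 + 2 + 7 = 11
C -> E -> D -> F -> B: 2 + 2 + 1 + 4 = 9
C -> D -> B: 4 + 7 = 11
C -> E -> A -> D -> F -> B: 2 + 3 + 2 + 1 + 4 = 12
C -> A -> D -> F -> B: 4 + 2 + 1 + 4 = 11
C -> D -> F -> B: 4 + 1 + 4 = 9
The minimum is 9.

9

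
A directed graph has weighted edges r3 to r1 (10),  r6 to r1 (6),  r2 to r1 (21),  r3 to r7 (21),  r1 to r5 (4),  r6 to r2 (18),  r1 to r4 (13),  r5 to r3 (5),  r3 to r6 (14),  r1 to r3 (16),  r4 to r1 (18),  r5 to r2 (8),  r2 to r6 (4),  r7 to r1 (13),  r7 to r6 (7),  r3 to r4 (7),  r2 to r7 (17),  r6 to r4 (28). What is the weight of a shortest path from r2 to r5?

14

Routes from r2 to r5:
r2 -> r1 -> r5: 21 + 4 = 25
r2 -> r6 -> r1 -> r5: 4 + 6 + 4 = 14
r2 -> r6 -> r4 -> r1 -> r5: 4 + 28 + 18 + 4 = 54
r2 -> r7 -> r6 -> r4 -> r1 -> r5: 17 + 7 + 28 + 18 + 4 = 74
r2 -> r7 -> r1 -> r5: 17 + 13 + 4 = 34
r2 -> r7 -> r6 -> r1 -> r5: 17 + 7 + 6 + 4 = 34
Shortest: 14.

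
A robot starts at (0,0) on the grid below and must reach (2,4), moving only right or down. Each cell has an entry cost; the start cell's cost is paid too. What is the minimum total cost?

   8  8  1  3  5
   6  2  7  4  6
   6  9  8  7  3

Cheapest: r0c0 r0c1 r0c2 r0c3 r1c3 r1c4 r2c4
  8 + 8 + 1 + 3 + 4 + 6 + 3 = 33

33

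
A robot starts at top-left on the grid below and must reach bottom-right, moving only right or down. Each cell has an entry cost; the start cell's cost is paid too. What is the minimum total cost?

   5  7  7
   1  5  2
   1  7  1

14

Best path: [0,0] → [1,0] → [1,1] → [1,2] → [2,2]
Cost: 5 + 1 + 5 + 2 + 1 = 14
For comparison, the top-then-right route costs 22.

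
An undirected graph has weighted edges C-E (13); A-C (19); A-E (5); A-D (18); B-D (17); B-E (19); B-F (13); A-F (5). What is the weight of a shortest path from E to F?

10

Comparing a few candidate routes:
E - B - F: 19 + 13 = 32
E - C - A - F: 13 + 19 + 5 = 37
E - A - F: 5 + 5 = 10
Best route has total 10.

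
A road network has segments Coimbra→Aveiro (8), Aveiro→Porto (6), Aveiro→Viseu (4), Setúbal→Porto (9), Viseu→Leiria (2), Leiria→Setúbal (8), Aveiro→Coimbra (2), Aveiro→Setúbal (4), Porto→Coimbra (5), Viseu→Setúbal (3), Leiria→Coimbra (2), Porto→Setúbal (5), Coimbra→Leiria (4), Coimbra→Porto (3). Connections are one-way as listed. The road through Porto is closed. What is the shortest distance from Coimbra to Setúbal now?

12

A few of the Coimbra→Setúbal routes:
Coimbra→Leiria→Setúbal: 4 + 8 = 12
Coimbra→Aveiro→Setúbal: 8 + 4 = 12
Coimbra→Aveiro→Viseu→Setúbal: 8 + 4 + 3 = 15
Best route has total 12 km.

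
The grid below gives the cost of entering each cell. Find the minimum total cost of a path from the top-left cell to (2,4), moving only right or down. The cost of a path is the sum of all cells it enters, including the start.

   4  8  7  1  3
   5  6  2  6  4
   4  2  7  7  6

33

Path [0,0]→[0,1]→[0,2]→[0,3]→[0,4]→[1,4]→[2,4]: 4 + 8 + 7 + 1 + 3 + 4 + 6 = 33.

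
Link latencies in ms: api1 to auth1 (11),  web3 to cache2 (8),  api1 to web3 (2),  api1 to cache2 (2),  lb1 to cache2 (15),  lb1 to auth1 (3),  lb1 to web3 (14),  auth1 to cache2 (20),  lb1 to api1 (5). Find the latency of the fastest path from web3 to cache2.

4

Some routes from web3 to cache2:
web3 → api1 → cache2: 2 + 2 = 4
web3 → cache2: 8
web3 → lb1 → api1 → cache2: 14 + 5 + 2 = 21
The minimum is 4 ms.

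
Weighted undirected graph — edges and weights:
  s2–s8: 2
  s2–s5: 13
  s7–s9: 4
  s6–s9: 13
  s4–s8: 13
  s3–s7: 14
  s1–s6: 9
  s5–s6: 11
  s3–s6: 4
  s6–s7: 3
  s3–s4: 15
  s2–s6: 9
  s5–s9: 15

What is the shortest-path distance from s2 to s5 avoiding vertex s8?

13

Candidate routes:
s2 -> s6 -> s7 -> s9 -> s5: 9 + 3 + 4 + 15 = 31
s2 -> s5: 13
s2 -> s6 -> s5: 9 + 11 = 20
s2 -> s6 -> s3 -> s7 -> s9 -> s5: 9 + 4 + 14 + 4 + 15 = 46
s2 -> s6 -> s9 -> s5: 9 + 13 + 15 = 37
The minimum is 13.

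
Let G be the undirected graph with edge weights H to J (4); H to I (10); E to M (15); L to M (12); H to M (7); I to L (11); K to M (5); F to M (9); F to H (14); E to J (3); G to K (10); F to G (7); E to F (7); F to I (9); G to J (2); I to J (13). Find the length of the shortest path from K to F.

14

Checking several routes:
K → M → H → J → G → F: 5 + 7 + 4 + 2 + 7 = 25
K → G → J → E → F: 10 + 2 + 3 + 7 = 22
K → M → H → F: 5 + 7 + 14 = 26
K → G → F: 10 + 7 = 17
K → M → F: 5 + 9 = 14
K → M → H → J → E → F: 5 + 7 + 4 + 3 + 7 = 26
The minimum is 14.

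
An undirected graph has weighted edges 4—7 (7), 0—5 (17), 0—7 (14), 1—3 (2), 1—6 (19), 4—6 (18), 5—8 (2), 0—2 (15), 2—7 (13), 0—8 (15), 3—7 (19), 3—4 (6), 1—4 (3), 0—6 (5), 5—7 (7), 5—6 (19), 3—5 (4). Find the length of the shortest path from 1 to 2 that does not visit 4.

26

Some routes from 1 to 2 avoiding 4:
1 -> 3 -> 5 -> 8 -> 0 -> 2: 2 + 4 + 2 + 15 + 15 = 38
1 -> 3 -> 7 -> 2: 2 + 19 + 13 = 34
1 -> 3 -> 5 -> 0 -> 2: 2 + 4 + 17 + 15 = 38
1 -> 3 -> 5 -> 7 -> 2: 2 + 4 + 7 + 13 = 26
Shortest: 26.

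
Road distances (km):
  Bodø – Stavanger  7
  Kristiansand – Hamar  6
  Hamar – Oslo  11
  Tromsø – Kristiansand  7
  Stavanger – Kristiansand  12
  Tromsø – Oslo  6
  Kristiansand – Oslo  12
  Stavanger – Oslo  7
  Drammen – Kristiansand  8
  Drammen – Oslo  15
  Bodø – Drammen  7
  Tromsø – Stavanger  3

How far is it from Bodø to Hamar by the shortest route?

Some routes from Bodø to Hamar:
Bodø→Stavanger→Tromsø→Oslo→Hamar: 7 + 3 + 6 + 11 = 27
Bodø→Drammen→Kristiansand→Hamar: 7 + 8 + 6 = 21
Bodø→Stavanger→Kristiansand→Hamar: 7 + 12 + 6 = 25
Bodø→Stavanger→Tromsø→Kristiansand→Hamar: 7 + 3 + 7 + 6 = 23
Bodø→Stavanger→Oslo→Hamar: 7 + 7 + 11 = 25
Best route has total 21 km.

21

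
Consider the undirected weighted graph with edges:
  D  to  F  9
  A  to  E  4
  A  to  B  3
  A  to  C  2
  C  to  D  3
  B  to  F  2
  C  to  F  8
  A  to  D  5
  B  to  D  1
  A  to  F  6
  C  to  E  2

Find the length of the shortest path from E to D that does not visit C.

Some routes from E to D avoiding C:
E -> A -> D: 4 + 5 = 9
E -> A -> B -> F -> D: 4 + 3 + 2 + 9 = 18
E -> A -> B -> D: 4 + 3 + 1 = 8
E -> A -> F -> B -> D: 4 + 6 + 2 + 1 = 13
Best route has total 8.

8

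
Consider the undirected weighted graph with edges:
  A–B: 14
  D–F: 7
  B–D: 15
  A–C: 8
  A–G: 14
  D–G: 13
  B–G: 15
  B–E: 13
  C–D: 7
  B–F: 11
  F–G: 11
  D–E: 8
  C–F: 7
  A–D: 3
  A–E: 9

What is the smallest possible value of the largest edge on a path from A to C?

7

Comparing a few candidate routes:
A → C: max(8) = 8
A → D → C: max(3, 7) = 7
A → D → F → C: max(3, 7, 7) = 7
Best route has worst link 7.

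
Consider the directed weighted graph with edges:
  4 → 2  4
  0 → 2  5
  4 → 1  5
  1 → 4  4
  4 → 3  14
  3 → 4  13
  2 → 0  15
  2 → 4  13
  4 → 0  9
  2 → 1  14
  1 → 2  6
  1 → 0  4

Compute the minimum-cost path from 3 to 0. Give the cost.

22

Candidate routes:
3 - 4 - 2 - 1 - 0: 13 + 4 + 14 + 4 = 35
3 - 4 - 0: 13 + 9 = 22
3 - 4 - 2 - 0: 13 + 4 + 15 = 32
3 - 4 - 1 - 0: 13 + 5 + 4 = 22
3 - 4 - 1 - 2 - 0: 13 + 5 + 6 + 15 = 39
The minimum is 22.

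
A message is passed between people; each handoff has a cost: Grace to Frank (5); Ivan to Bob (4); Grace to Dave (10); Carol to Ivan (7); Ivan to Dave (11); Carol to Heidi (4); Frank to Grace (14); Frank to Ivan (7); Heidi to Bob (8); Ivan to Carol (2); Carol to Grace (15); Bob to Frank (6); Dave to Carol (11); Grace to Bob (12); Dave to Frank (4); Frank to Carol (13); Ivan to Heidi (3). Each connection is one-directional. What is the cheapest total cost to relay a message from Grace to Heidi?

15

Some routes from Grace to Heidi:
Grace -> Frank -> Carol -> Heidi: 5 + 13 + 4 = 22
Grace -> Frank -> Ivan -> Heidi: 5 + 7 + 3 = 15
Grace -> Dave -> Frank -> Ivan -> Carol -> Heidi: 10 + 4 + 7 + 2 + 4 = 27
Grace -> Dave -> Carol -> Heidi: 10 + 11 + 4 = 25
Grace -> Frank -> Ivan -> Carol -> Heidi: 5 + 7 + 2 + 4 = 18
Grace -> Dave -> Frank -> Ivan -> Heidi: 10 + 4 + 7 + 3 = 24
Best route has total 15.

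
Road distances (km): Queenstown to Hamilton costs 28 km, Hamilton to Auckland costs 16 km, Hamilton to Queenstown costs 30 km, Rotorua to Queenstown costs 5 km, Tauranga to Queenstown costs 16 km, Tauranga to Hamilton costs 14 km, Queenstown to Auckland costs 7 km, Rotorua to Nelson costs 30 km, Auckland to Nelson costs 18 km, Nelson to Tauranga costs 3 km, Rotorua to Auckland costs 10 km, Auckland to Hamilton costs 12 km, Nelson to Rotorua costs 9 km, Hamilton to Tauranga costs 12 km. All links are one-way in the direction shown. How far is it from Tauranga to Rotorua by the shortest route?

50

Paths from Tauranga to Rotorua:
Tauranga→Queenstown→Auckland→Nelson→Rotorua: 16 + 7 + 18 + 9 = 50
Tauranga→Hamilton→Auckland→Nelson→Rotorua: 14 + 16 + 18 + 9 = 57
Tauranga→Hamilton→Queenstown→Auckland→Nelson→Rotorua: 14 + 30 + 7 + 18 + 9 = 78
Tauranga→Queenstown→Hamilton→Auckland→Nelson→Rotorua: 16 + 28 + 16 + 18 + 9 = 87
The minimum is 50 km.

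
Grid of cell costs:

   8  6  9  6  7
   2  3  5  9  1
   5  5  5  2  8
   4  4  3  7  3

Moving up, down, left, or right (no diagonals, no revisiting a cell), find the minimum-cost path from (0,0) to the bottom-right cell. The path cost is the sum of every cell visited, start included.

One optimal route is [0,0] -> [1,0] -> [1,1] -> [1,2] -> [2,2] -> [2,3] -> [3,3] -> [3,4].
Its cost is 8 + 2 + 3 + 5 + 5 + 2 + 7 + 3 = 35.

35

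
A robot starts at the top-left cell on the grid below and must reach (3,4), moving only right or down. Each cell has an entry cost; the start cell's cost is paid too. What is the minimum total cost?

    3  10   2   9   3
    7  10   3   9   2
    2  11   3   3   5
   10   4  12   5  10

39

Best path: (0,0) → (0,1) → (0,2) → (1,2) → (2,2) → (2,3) → (2,4) → (3,4)
Cost: 3 + 10 + 2 + 3 + 3 + 3 + 5 + 10 = 39
(Top row then right column would cost 44.)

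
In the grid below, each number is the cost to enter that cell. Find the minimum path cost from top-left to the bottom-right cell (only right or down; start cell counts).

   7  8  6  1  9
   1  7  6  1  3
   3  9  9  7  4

Path r0c0 -> r1c0 -> r1c1 -> r1c2 -> r1c3 -> r1c4 -> r2c4: 7 + 1 + 7 + 6 + 1 + 3 + 4 = 29.

29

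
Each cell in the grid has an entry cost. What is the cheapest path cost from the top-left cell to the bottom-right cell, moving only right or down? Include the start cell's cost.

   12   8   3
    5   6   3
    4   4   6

Best path: r0c0→r1c0→r2c0→r2c1→r2c2
Cost: 12 + 5 + 4 + 4 + 6 = 31

31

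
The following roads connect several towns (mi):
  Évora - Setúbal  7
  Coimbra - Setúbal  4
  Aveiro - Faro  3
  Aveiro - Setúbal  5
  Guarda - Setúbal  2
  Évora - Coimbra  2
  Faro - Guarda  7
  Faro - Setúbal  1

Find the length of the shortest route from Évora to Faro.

Comparing a few candidate routes:
Évora → Coimbra → Setúbal → Guarda → Faro: 2 + 4 + 2 + 7 = 15
Évora → Coimbra → Setúbal → Faro: 2 + 4 + 1 = 7
Évora → Setúbal → Aveiro → Faro: 7 + 5 + 3 = 15
Évora → Setúbal → Faro: 7 + 1 = 8
Évora → Coimbra → Setúbal → Aveiro → Faro: 2 + 4 + 5 + 3 = 14
Best route has total 7 mi.

7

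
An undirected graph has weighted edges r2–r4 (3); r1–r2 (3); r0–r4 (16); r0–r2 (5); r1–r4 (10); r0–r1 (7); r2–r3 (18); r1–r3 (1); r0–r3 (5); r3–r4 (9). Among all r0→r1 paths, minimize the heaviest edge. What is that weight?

5

Comparing a few candidate routes:
r0→r1: max(7) = 7
r0→r2→r1: max(5, 3) = 5
r0→r3→r1: max(5, 1) = 5
Best route has worst link 5.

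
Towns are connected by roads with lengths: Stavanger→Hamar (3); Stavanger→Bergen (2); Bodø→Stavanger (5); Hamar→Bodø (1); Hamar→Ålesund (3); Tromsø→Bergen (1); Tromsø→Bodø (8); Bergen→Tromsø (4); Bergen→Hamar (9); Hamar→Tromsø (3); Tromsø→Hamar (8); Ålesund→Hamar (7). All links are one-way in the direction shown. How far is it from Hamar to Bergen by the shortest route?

4

Paths from Hamar to Bergen:
Hamar→Tromsø→Bodø→Stavanger→Bergen: 3 + 8 + 5 + 2 = 18
Hamar→Bodø→Stavanger→Bergen: 1 + 5 + 2 = 8
Hamar→Tromsø→Bergen: 3 + 1 = 4
The minimum is 4.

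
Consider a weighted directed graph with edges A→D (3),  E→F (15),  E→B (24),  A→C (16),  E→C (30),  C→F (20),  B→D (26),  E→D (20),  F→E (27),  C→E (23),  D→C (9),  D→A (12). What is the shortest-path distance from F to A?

59

Routes from F to A:
F → E → B → D → A: 27 + 24 + 26 + 12 = 89
F → E → D → A: 27 + 20 + 12 = 59
Best route has total 59.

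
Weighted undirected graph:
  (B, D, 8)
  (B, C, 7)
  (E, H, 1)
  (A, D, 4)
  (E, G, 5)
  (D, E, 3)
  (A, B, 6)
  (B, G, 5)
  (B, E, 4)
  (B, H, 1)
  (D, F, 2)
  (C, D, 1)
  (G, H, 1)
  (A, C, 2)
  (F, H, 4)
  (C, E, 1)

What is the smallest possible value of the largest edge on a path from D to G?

1

Some routes from D to G:
D-F-H-G: max(2, 4, 1) = 4
D-C-E-H-G: max(1, 1, 1, 1) = 1
D-C-E-B-H-G: max(1, 1, 4, 1, 1) = 4
D-E-B-H-G: max(3, 4, 1, 1) = 4
D-E-H-G: max(3, 1, 1) = 3
Smallest bottleneck: 1.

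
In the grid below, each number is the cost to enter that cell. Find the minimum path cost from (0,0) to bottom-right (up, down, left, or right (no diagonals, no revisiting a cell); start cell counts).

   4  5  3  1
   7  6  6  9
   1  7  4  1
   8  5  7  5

Cheapest: [0,0]→[0,1]→[0,2]→[0,3]→[1,3]→[2,3]→[3,3]
  4 + 5 + 3 + 1 + 9 + 1 + 5 = 28

28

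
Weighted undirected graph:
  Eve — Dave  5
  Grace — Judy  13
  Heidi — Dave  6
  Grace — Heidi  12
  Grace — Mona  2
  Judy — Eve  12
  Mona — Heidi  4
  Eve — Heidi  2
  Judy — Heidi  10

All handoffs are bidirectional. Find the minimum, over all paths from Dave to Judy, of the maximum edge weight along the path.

10

A few of the Dave→Judy routes:
Dave -> Eve -> Heidi -> Judy: max(5, 2, 10) = 10
Dave -> Heidi -> Eve -> Judy: max(6, 2, 12) = 12
Dave -> Heidi -> Judy: max(6, 10) = 10
Smallest bottleneck: 10.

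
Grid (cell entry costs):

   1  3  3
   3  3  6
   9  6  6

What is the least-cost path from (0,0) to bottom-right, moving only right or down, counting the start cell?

Cheapest: [0,0] [0,1] [0,2] [1,2] [2,2]
  1 + 3 + 3 + 6 + 6 = 19

19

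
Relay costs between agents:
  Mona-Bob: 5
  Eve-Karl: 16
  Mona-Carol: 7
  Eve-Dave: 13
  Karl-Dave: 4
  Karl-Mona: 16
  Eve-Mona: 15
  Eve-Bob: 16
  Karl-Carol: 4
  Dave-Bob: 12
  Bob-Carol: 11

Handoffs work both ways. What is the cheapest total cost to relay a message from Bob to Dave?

Some routes from Bob to Dave:
Bob → Carol → Karl → Dave: 11 + 4 + 4 = 19
Bob → Dave: 12
Bob → Mona → Carol → Karl → Dave: 5 + 7 + 4 + 4 = 20
The minimum is 12.

12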